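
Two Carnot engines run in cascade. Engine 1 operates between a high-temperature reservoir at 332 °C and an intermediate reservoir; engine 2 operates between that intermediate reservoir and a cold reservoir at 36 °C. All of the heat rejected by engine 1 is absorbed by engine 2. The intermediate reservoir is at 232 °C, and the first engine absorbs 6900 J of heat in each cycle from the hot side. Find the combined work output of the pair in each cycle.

W_total ≈ 3375 J

T_H = 332 °C → 332 + 273.15 = 605.15 K.
T_C = 36 °C → 36 + 273.15 = 309.15 K.
Two reversible stages in series are equivalent to a single Carnot engine between T_H and T_C, so η_total = 1 − T_C/T_H = 1 − 309.15/605.15 = 0.4891.
W_total = η_total · Q_H = 0.4891 × 6900 = 3375 J.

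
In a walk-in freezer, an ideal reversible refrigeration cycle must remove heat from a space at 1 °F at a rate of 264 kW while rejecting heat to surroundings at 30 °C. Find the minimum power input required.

Ẇ_in ≈ 48.71 kW

T_H = 30 °C → 30 + 273.15 = 303.15 K.
T_C = 1 °F → (1 − 32) × 5/9 = -17.22 °C = 255.93 K.
For a reversible refrigerator, COP_R = T_C/(T_H − T_C) = 255.93/47.22 = 5.4196.
W = Q_C/COP_R = 264/5.4196 = 48.71 kW.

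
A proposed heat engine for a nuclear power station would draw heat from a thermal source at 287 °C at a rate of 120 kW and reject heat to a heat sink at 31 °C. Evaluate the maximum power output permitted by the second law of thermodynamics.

Ẇ_max ≈ 54.8 kW

T_H = 287 °C → 287 + 273.15 = 560.15 K.
T_C = 31 °C → 31 + 273.15 = 304.15 K.
By the Carnot theorem, η_max = 1 − T_C/T_H = 1 − 304.15/560.15 = 0.4570.
W_max = η_max · Q_H = 0.4570 × 120 = 54.8 kW.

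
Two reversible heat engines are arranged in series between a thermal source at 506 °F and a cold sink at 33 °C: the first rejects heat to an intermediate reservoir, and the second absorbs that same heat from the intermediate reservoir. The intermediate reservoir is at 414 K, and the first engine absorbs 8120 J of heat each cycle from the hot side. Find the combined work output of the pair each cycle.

W_total ≈ 3490 J

T_H = 506 °F → (506 − 32) × 5/9 = 263.33 °C = 536.48 K.
T_C = 33 °C → 33 + 273.15 = 306.15 K.
Two reversible stages in series are equivalent to a single Carnot engine between T_H and T_C, so η_total = 1 − T_C/T_H = 1 − 306.15/536.48 = 0.4293.
W_total = η_total · Q_H = 0.4293 × 8120 = 3490 J.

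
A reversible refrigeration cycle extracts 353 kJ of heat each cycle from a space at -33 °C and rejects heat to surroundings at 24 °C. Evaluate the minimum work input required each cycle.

T_H = 24 °C → 24 + 273.15 = 297.15 K.
T_C = -33 °C → -33 + 273.15 = 240.15 K.
COP_R = T_C/(T_H − T_C) = 240.15/57.00 = 4.2132.
W = Q_C/COP_R = 353/4.2132 = 83.79 kJ.

W_in ≈ 83.79 kJ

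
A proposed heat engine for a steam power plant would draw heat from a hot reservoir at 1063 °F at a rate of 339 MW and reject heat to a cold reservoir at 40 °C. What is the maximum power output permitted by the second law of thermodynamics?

T_H = 1063 °F → (1063 − 32) × 5/9 = 572.78 °C = 845.93 K.
T_C = 40 °C → 40 + 273.15 = 313.15 K.
The upper bound on efficiency is η_max = 1 − T_C/T_H = 1 − 313.15/845.93 = 0.6298.
W_max = η_max · Q_H = 0.6298 × 339 = 213.5 MW.

Ẇ_max ≈ 213.5 MW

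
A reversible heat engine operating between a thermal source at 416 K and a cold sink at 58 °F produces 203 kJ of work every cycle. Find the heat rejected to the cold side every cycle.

T_C = 58 °F → (58 − 32) × 5/9 = 14.44 °C = 287.59 K.
Carnot efficiency: η = 1 − T_C/T_H = 1 − 287.59/416.00 = 0.3087.
Since Q_C/Q_H = T_C/T_H and Q_H = W/η, Q_C = W·T_C/(T_H − T_C) = 203 × 287.59/128.41 = 454.7 kJ.

Q_C ≈ 454.7 kJ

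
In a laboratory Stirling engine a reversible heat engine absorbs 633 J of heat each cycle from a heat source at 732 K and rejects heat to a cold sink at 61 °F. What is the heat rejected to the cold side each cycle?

T_C = 61 °F → (61 − 32) × 5/9 = 16.11 °C = 289.26 K.
Since the cycle is reversible, η = 1 − T_C/T_H = 1 − 289.26/732.00 = 0.6048.
For a reversible cycle Q_C/Q_H = T_C/T_H, so Q_C = 633 × 289.26/732.00 = 250 J.

Q_C ≈ 250 J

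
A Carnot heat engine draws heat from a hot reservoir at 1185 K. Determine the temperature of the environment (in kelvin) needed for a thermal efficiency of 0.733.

T_C ≈ 316 K

From η = 1 − T_C/T_H, T_C = T_H·(1 − η) = 1185.00 × (1 − 0.733) = 316 K.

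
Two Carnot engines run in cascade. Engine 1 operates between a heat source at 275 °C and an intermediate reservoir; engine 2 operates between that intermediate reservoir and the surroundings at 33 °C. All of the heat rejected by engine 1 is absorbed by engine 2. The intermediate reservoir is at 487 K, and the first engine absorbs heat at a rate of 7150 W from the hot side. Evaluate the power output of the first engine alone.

T_H = 275 °C → 275 + 273.15 = 548.15 K.
T_C = 33 °C → 33 + 273.15 = 306.15 K.
First-stage efficiency η₁ = 1 − T_m/T_H = 1 − 487.00/548.15 = 0.1116.
W₁ = η₁·Q_H = 0.1116 × 7150 = 797.6 W.

Ẇ₁ ≈ 797.6 W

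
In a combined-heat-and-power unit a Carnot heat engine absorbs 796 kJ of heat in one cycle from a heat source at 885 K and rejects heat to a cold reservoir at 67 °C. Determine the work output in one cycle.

T_C = 67 °C → 67 + 273.15 = 340.15 K.
Since the cycle is reversible, η = 1 − T_C/T_H = 1 − 340.15/885.00 = 0.6156.
W = η·Q_H = 0.6156 × 796 = 490 kJ.

W ≈ 490 kJ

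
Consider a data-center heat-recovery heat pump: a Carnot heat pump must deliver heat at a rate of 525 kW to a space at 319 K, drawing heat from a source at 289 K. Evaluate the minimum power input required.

Ẇ_in ≈ 49.37 kW

COP_HP = T_H/(T_H − T_C) = 319.00/30.00 = 10.6333.
W = Q_H/COP_HP = 525/10.6333 = 49.37 kW.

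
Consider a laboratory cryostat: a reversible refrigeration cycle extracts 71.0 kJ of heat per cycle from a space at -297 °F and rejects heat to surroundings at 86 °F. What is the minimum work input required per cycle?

T_H = 86 °F → (86 − 32) × 5/9 = 30.00 °C = 303.15 K.
T_C = -297 °F → (-297 − 32) × 5/9 = -182.78 °C = 90.37 K.
For a reversible refrigerator, COP_R = T_C/(T_H − T_C) = 90.37/212.78 = 0.4247.
W = Q_C/COP_R = 71.0/0.4247 = 167.2 kJ.

W_in ≈ 167.2 kJ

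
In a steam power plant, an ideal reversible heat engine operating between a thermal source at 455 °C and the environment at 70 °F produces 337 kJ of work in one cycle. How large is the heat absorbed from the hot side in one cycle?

T_H = 455 °C → 455 + 273.15 = 728.15 K.
T_C = 70 °F → (70 − 32) × 5/9 = 21.11 °C = 294.26 K.
For a reversible engine, η = 1 − T_C/T_H = 1 − 294.26/728.15 = 0.5959.
Q_H = W/η = 337/0.5959 = 566 kJ.

Q_H ≈ 566 kJ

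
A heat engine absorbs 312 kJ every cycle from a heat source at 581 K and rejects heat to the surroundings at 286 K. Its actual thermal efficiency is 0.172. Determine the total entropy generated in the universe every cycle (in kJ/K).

ΔS_univ ≈ 0.366 kJ/K

W = η·Q_H = 0.172 × 312 = 53.66 kJ, so Q_C = Q_H − W = 258.3 kJ.
Reservoir entropy changes: ΔS_H = −Q_H/T_H = −312/581.00 = -0.5370 kJ/K and ΔS_C = +Q_C/T_C = 258.3/286.00 = 0.9033 kJ/K.
ΔS_univ = −Q_H/T_H + Q_C/T_C = 0.366 kJ/K (> 0, since η = 0.172 < η_Carnot = 0.508).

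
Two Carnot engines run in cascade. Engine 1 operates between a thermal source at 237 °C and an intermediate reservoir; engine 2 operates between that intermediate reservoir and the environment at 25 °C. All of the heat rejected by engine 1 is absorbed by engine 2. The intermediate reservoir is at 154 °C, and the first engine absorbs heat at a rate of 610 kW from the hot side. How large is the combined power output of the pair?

T_H = 237 °C → 237 + 273.15 = 510.15 K.
T_C = 25 °C → 25 + 273.15 = 298.15 K.
Two reversible stages in series are equivalent to a single Carnot engine between T_H and T_C, so η_total = 1 − T_C/T_H = 1 − 298.15/510.15 = 0.4156.
W_total = η_total · Q_H = 0.4156 × 610 = 253 kW.

Ẇ_total ≈ 253 kW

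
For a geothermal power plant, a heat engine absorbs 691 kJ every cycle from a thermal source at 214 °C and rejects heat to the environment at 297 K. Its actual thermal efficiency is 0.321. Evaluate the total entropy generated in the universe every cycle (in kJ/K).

T_H = 214 °C → 214 + 273.15 = 487.15 K.
W = η·Q_H = 0.321 × 691 = 221.8 kJ, so Q_C = Q_H − W = 469.2 kJ.
The hot reservoir loses entropy Q_H/T_H = 691/487.15 = 1.418 kJ/K; the cold reservoir gains Q_C/T_C = 469.2/297.00 = 1.580 kJ/K.
ΔS_univ = −Q_H/T_H + Q_C/T_C = 0.1613 kJ/K (> 0, since η = 0.321 < η_Carnot = 0.390).

ΔS_univ ≈ 0.1613 kJ/K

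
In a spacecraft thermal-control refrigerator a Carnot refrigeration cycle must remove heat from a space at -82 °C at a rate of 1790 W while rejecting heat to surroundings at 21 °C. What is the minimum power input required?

T_H = 21 °C → 21 + 273.15 = 294.15 K.
T_C = -82 °C → -82 + 273.15 = 191.15 K.
The reversible coefficient of performance is COP_R = T_C/(T_H − T_C) = 191.15/103.00 = 1.8558.
W = Q_C/COP_R = 1790/1.8558 = 965 W.

Ẇ_in ≈ 965 W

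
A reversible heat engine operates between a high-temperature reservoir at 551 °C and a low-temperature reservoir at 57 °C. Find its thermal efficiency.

η ≈ 0.5994

T_H = 551 °C → 551 + 273.15 = 824.15 K.
T_C = 57 °C → 57 + 273.15 = 330.15 K.
The Carnot efficiency is η = 1 − T_C/T_H = 1 − 330.15/824.15 = 0.5994.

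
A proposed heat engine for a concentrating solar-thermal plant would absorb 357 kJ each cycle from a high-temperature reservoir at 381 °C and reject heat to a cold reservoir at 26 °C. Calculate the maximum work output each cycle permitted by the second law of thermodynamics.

T_H = 381 °C → 381 + 273.15 = 654.15 K.
T_C = 26 °C → 26 + 273.15 = 299.15 K.
The upper bound on efficiency is η_max = 1 − T_C/T_H = 1 − 299.15/654.15 = 0.5427.
W_max = η_max · Q_H = 0.5427 × 357 = 194 kJ.

W_max ≈ 194 kJ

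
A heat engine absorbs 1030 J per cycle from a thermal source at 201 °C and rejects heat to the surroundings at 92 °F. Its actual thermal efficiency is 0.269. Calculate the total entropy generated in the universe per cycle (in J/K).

ΔS_univ ≈ 0.284 J/K

T_H = 201 °C → 201 + 273.15 = 474.15 K.
T_C = 92 °F → (92 − 32) × 5/9 = 33.33 °C = 306.48 K.
W = η·Q_H = 0.269 × 1030 = 277.1 J, so Q_C = Q_H − W = 752.9 J.
Entropy balance on the reservoirs: −Q_H/T_H = -2.172 J/K, +Q_C/T_C = 2.457 J/K.
ΔS_univ = −Q_H/T_H + Q_C/T_C = 0.284 J/K (> 0, since η = 0.269 < η_Carnot = 0.354).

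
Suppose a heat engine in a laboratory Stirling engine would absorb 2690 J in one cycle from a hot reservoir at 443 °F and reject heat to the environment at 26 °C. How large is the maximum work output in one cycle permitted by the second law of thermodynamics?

W_max ≈ 1090 J

T_H = 443 °F → (443 − 32) × 5/9 = 228.33 °C = 501.48 K.
T_C = 26 °C → 26 + 273.15 = 299.15 K.
The upper bound on efficiency is η_max = 1 − T_C/T_H = 1 − 299.15/501.48 = 0.4035.
W_max = η_max · Q_H = 0.4035 × 2690 = 1090 J.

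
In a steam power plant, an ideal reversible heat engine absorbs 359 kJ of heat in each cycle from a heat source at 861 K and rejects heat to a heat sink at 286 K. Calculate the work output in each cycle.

For a reversible engine, η = 1 − T_C/T_H = 1 − 286.00/861.00 = 0.6678.
W = η·Q_H = 0.6678 × 359 = 240 kJ.

W ≈ 240 kJ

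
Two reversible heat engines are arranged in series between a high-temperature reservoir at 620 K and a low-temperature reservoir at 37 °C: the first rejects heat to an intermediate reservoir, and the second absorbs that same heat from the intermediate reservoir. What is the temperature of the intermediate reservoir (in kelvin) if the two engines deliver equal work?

T_C = 37 °C → 37 + 273.15 = 310.15 K.
For reversible stages Q_m = Q_H·(T_m/T_H). Setting W₁ = Q_H(1 − T_m/T_H) equal to W₂ = Q_m(1 − T_C/T_m) = Q_H·(T_m − T_C)/T_H gives T_H − T_m = T_m − T_C, so T_m = (T_H + T_C)/2 = (620.00 + 310.15)/2 = 465 K.

T_m ≈ 465 K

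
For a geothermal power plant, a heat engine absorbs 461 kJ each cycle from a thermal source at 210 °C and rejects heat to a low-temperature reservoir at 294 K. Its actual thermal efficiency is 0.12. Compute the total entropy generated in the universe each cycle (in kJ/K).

ΔS_univ ≈ 0.426 kJ/K

T_H = 210 °C → 210 + 273.15 = 483.15 K.
W = η·Q_H = 0.12 × 461 = 55.32 kJ, so Q_C = Q_H − W = 405.7 kJ.
Entropy balance on the reservoirs: −Q_H/T_H = -0.9542 kJ/K, +Q_C/T_C = 1.380 kJ/K.
ΔS_univ = −Q_H/T_H + Q_C/T_C = 0.426 kJ/K (> 0, since η = 0.12 < η_Carnot = 0.391).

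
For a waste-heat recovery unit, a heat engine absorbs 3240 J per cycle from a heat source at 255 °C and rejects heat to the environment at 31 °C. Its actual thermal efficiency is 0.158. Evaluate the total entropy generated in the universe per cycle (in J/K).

T_H = 255 °C → 255 + 273.15 = 528.15 K.
T_C = 31 °C → 31 + 273.15 = 304.15 K.
W = η·Q_H = 0.158 × 3240 = 511.9 J, so Q_C = Q_H − W = 2728 J.
Reservoir entropy changes: ΔS_H = −Q_H/T_H = −3240/528.15 = -6.135 J/K and ΔS_C = +Q_C/T_C = 2728/304.15 = 8.970 J/K.
ΔS_univ = −Q_H/T_H + Q_C/T_C = 2.835 J/K (> 0, since η = 0.158 < η_Carnot = 0.424).

ΔS_univ ≈ 2.835 J/K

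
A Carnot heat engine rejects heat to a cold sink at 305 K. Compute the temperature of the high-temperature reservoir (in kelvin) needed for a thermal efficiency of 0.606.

From η = 1 − T_C/T_H, solving for T_H gives T_H = T_C/(1 − η) = 305.00/(1 − 0.606) = 774 K.

T_H ≈ 774 K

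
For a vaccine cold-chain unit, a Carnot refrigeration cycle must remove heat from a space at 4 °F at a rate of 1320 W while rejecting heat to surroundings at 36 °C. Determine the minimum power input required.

T_H = 36 °C → 36 + 273.15 = 309.15 K.
T_C = 4 °F → (4 − 32) × 5/9 = -15.56 °C = 257.59 K.
Carnot COP: COP_R = T_C/(T_H − T_C) = 257.59/51.56 = 4.9964.
W = Q_C/COP_R = 1320/4.9964 = 264 W.

Ẇ_in ≈ 264 W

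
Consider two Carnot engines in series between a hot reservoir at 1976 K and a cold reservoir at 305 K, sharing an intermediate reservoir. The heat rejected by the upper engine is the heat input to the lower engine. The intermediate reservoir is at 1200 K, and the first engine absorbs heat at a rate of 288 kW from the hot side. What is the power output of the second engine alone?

Ẇ₂ ≈ 130.4 kW

Heat entering the second stage: Q_m = Q_H·(T_m/T_H) = 288 × 1200.00/1976.00 = 174.9 kW.
Second-stage efficiency η₂ = 1 − T_C/T_m = 1 − 305.00/1200.00 = 0.7458, so W₂ = η₂·Q_m = 130.4 kW.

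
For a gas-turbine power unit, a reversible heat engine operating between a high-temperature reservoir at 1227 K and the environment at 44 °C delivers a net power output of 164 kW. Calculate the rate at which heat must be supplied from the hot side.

T_C = 44 °C → 44 + 273.15 = 317.15 K.
Since the cycle is reversible, η = 1 − T_C/T_H = 1 − 317.15/1227.00 = 0.7415.
Q_H = W/η = 164/0.7415 = 221 kW.

Q̇_H ≈ 221 kW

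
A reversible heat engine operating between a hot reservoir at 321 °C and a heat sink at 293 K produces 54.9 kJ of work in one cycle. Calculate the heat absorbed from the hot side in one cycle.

Q_H ≈ 108 kJ

T_H = 321 °C → 321 + 273.15 = 594.15 K.
For a reversible engine, η = 1 − T_C/T_H = 1 − 293.00/594.15 = 0.5069.
Q_H = W/η = 54.9/0.5069 = 108 kJ.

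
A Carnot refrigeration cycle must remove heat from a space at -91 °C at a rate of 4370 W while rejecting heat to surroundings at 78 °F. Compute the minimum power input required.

T_H = 78 °F → (78 − 32) × 5/9 = 25.56 °C = 298.71 K.
T_C = -91 °C → -91 + 273.15 = 182.15 K.
For a reversible refrigerator, COP_R = T_C/(T_H − T_C) = 182.15/116.56 = 1.5628.
W = Q_C/COP_R = 4370/1.5628 = 2800 W.

Ẇ_in ≈ 2800 W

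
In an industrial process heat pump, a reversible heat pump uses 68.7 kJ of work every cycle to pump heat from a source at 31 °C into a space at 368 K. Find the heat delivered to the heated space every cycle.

T_C = 31 °C → 31 + 273.15 = 304.15 K.
For a reversible heat pump, COP_HP = T_H/(T_H − T_C) = 368.00/63.85 = 5.7635.
Q_H = COP_HP · W = 5.7635 × 68.7 = 396 kJ.

Q_H ≈ 396 kJ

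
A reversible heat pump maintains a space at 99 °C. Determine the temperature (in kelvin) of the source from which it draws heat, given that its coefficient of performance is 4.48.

T_C ≈ 289 K

T_H = 99 °C → 99 + 273.15 = 372.15 K.
COP_HP = T_H/(T_H − T_C) ⇒ T_C = T_H·(COP_HP − 1)/COP_HP = 372.15 × (4.48 − 1)/4.48 = 289 K.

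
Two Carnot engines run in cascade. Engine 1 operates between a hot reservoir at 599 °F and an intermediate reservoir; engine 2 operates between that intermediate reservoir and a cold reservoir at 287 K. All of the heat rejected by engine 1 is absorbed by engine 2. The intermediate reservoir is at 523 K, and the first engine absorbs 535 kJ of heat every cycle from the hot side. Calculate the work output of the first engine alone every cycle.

W₁ ≈ 59.3 kJ

T_H = 599 °F → (599 − 32) × 5/9 = 315.00 °C = 588.15 K.
First-stage efficiency η₁ = 1 − T_m/T_H = 1 − 523.00/588.15 = 0.1108.
W₁ = η₁·Q_H = 0.1108 × 535 = 59.3 kJ.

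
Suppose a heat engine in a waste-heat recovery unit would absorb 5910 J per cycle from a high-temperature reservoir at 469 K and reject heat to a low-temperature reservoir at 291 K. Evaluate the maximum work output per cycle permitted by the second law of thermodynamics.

By the Carnot theorem, η_max = 1 − T_C/T_H = 1 − 291.00/469.00 = 0.3795.
W_max = η_max · Q_H = 0.3795 × 5910 = 2243 J.

W_max ≈ 2243 J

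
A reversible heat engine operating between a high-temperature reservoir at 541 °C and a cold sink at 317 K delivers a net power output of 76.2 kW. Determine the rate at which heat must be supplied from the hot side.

T_H = 541 °C → 541 + 273.15 = 814.15 K.
Since the cycle is reversible, η = 1 − T_C/T_H = 1 − 317.00/814.15 = 0.6106.
Q_H = W/η = 76.2/0.6106 = 125 kW.

Q̇_H ≈ 125 kW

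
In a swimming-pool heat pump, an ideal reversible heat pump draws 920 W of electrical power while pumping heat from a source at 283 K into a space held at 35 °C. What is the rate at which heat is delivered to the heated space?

Q̇_H ≈ 11300 W

T_H = 35 °C → 35 + 273.15 = 308.15 K.
Reversible heating COP: COP_HP = T_H/(T_H − T_C) = 308.15/25.15 = 12.2525.
Q_H = COP_HP · W = 12.2525 × 920 = 11300 W.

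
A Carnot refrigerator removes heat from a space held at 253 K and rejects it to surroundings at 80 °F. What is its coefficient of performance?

COP_R ≈ 5.40

T_H = 80 °F → (80 − 32) × 5/9 = 26.67 °C = 299.82 K.
COP_R = T_C/(T_H − T_C) = 253.00/(299.82 − 253.00) = 5.40.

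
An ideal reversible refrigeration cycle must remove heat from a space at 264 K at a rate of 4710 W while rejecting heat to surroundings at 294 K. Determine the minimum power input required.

Ẇ_in ≈ 535.2 W

For a reversible refrigerator, COP_R = T_C/(T_H − T_C) = 264.00/30.00 = 8.8000.
W = Q_C/COP_R = 4710/8.8000 = 535.2 W.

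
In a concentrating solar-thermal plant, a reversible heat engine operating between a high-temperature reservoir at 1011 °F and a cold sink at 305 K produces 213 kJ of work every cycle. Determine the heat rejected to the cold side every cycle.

T_H = 1011 °F → (1011 − 32) × 5/9 = 543.89 °C = 817.04 K.
Carnot efficiency: η = 1 − T_C/T_H = 1 − 305.00/817.04 = 0.6267.
Since Q_C/Q_H = T_C/T_H and Q_H = W/η, Q_C = W·T_C/(T_H − T_C) = 213 × 305.00/512.04 = 126.9 kJ.

Q_C ≈ 126.9 kJ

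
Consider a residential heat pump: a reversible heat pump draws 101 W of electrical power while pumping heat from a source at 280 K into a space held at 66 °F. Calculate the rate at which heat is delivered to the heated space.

T_H = 66 °F → (66 − 32) × 5/9 = 18.89 °C = 292.04 K.
The Carnot heat-pump COP is COP_HP = T_H/(T_H − T_C) = 292.04/12.04 = 24.2580.
Q_H = COP_HP · W = 24.2580 × 101 = 2450 W.

Q̇_H ≈ 2450 W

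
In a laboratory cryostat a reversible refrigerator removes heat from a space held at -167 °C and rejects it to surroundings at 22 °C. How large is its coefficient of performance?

COP_R ≈ 0.5616

T_H = 22 °C → 22 + 273.15 = 295.15 K.
T_C = -167 °C → -167 + 273.15 = 106.15 K.
Carnot COP: COP_R = T_C/(T_H − T_C) = 106.15/(295.15 − 106.15) = 0.5616.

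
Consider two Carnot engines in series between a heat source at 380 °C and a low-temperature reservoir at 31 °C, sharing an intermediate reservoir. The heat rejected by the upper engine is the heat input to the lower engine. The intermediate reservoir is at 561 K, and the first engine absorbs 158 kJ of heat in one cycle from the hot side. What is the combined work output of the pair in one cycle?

T_H = 380 °C → 380 + 273.15 = 653.15 K.
T_C = 31 °C → 31 + 273.15 = 304.15 K.
Two reversible stages in series are equivalent to a single Carnot engine between T_H and T_C, so η_total = 1 − T_C/T_H = 1 − 304.15/653.15 = 0.5343.
W_total = η_total · Q_H = 0.5343 × 158 = 84.42 kJ.

W_total ≈ 84.42 kJ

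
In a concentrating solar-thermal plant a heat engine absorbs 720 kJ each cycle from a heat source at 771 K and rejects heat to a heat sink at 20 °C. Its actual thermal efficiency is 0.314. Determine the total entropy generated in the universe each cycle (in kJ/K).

T_C = 20 °C → 20 + 273.15 = 293.15 K.
W = η·Q_H = 0.314 × 720 = 226.1 kJ, so Q_C = Q_H − W = 493.9 kJ.
The hot reservoir loses entropy Q_H/T_H = 720/771.00 = 0.9339 kJ/K; the cold reservoir gains Q_C/T_C = 493.9/293.15 = 1.685 kJ/K.
ΔS_univ = −Q_H/T_H + Q_C/T_C = 0.751 kJ/K (> 0, since η = 0.314 < η_Carnot = 0.620).

ΔS_univ ≈ 0.751 kJ/K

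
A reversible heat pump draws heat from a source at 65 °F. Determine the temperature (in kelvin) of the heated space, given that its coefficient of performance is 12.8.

T_C = 65 °F → (65 − 32) × 5/9 = 18.33 °C = 291.48 K.
COP_HP = T_H/(T_H − T_C) ⇒ T_H = T_C·COP_HP/(COP_HP − 1) = 291.48 × 12.8/(12.8 − 1) = 316 K.

T_H ≈ 316 K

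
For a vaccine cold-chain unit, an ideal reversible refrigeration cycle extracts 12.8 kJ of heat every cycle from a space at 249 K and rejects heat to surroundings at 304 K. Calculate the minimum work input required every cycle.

Carnot COP: COP_R = T_C/(T_H − T_C) = 249.00/55.00 = 4.5273.
W = Q_C/COP_R = 12.8/4.5273 = 2.83 kJ.

W_in ≈ 2.83 kJ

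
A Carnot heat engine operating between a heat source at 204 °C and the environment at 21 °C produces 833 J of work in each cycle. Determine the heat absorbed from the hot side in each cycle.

T_H = 204 °C → 204 + 273.15 = 477.15 K.
T_C = 21 °C → 21 + 273.15 = 294.15 K.
For a reversible engine, η = 1 − T_C/T_H = 1 − 294.15/477.15 = 0.3835.
Q_H = W/η = 833/0.3835 = 2170 J.

Q_H ≈ 2170 J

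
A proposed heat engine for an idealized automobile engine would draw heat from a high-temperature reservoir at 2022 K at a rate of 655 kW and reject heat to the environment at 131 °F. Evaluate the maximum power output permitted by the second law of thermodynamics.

Ẇ_max ≈ 548.7 kW

T_C = 131 °F → (131 − 32) × 5/9 = 55.00 °C = 328.15 K.
By the Carnot theorem, η_max = 1 − T_C/T_H = 1 − 328.15/2022.00 = 0.8377.
W_max = η_max · Q_H = 0.8377 × 655 = 548.7 kW.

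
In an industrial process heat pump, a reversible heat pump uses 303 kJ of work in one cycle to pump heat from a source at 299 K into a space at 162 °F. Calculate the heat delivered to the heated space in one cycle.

T_H = 162 °F → (162 − 32) × 5/9 = 72.22 °C = 345.37 K.
COP_HP = T_H/(T_H − T_C) = 345.37/46.37 = 7.4478.
Q_H = COP_HP · W = 7.4478 × 303 = 2260 kJ.

Q_H ≈ 2260 kJ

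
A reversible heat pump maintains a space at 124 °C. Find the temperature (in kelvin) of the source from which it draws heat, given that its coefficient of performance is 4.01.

T_H = 124 °C → 124 + 273.15 = 397.15 K.
COP_HP = T_H/(T_H − T_C) ⇒ T_C = T_H·(COP_HP − 1)/COP_HP = 397.15 × (4.01 − 1)/4.01 = 298.1 K.

T_C ≈ 298.1 K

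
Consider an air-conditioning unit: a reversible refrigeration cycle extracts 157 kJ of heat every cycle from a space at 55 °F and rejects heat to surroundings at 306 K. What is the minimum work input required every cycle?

W_in ≈ 11.0 kJ

T_C = 55 °F → (55 − 32) × 5/9 = 12.78 °C = 285.93 K.
For a reversible refrigerator, COP_R = T_C/(T_H − T_C) = 285.93/20.07 = 14.2449.
W = Q_C/COP_R = 157/14.2449 = 11.0 kJ.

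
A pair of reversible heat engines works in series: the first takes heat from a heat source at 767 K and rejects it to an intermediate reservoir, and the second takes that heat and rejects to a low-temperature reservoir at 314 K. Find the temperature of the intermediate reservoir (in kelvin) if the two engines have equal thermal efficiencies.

T_m ≈ 491 K

Equal efficiencies require 1 − T_m/T_H = 1 − T_C/T_m, i.e. T_m/T_H = T_C/T_m, so T_m = √(T_H·T_C) = √(767.00 × 314.00) = 491 K.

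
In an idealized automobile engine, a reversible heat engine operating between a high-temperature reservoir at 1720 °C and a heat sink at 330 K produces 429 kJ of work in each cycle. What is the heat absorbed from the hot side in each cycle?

Q_H ≈ 514 kJ

T_H = 1720 °C → 1720 + 273.15 = 1993.15 K.
The Carnot efficiency is η = 1 − T_C/T_H = 1 − 330.00/1993.15 = 0.8344.
Q_H = W/η = 429/0.8344 = 514 kJ.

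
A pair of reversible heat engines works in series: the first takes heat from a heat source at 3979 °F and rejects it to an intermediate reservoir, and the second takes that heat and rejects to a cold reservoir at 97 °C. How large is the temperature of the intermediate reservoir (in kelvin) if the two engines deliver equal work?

T_m ≈ 1420 K

T_H = 3979 °F → (3979 − 32) × 5/9 = 2192.78 °C = 2465.93 K.
T_C = 97 °C → 97 + 273.15 = 370.15 K.
For reversible stages Q_m = Q_H·(T_m/T_H). Setting W₁ = Q_H(1 − T_m/T_H) equal to W₂ = Q_m(1 − T_C/T_m) = Q_H·(T_m − T_C)/T_H gives T_H − T_m = T_m − T_C, so T_m = (T_H + T_C)/2 = (2465.93 + 370.15)/2 = 1420 K.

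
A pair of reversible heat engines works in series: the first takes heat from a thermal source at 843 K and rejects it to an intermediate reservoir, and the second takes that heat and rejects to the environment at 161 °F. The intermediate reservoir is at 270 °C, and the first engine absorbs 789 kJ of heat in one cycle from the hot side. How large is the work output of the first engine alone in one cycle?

T_C = 161 °F → (161 − 32) × 5/9 = 71.67 °C = 344.82 K.
T_m = 270 °C → 270 + 273.15 = 543.15 K.
First-stage efficiency η₁ = 1 − T_m/T_H = 1 − 543.15/843.00 = 0.3557.
W₁ = η₁·Q_H = 0.3557 × 789 = 281 kJ.

W₁ ≈ 281 kJ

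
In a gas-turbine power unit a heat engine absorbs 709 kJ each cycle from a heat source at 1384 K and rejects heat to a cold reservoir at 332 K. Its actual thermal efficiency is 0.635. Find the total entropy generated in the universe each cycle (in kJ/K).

W = η·Q_H = 0.635 × 709 = 450.2 kJ, so Q_C = Q_H − W = 258.8 kJ.
The hot reservoir loses entropy Q_H/T_H = 709/1384.00 = 0.5123 kJ/K; the cold reservoir gains Q_C/T_C = 258.8/332.00 = 0.7795 kJ/K.
ΔS_univ = −Q_H/T_H + Q_C/T_C = 0.267 kJ/K (> 0, since η = 0.635 < η_Carnot = 0.760).

ΔS_univ ≈ 0.267 kJ/K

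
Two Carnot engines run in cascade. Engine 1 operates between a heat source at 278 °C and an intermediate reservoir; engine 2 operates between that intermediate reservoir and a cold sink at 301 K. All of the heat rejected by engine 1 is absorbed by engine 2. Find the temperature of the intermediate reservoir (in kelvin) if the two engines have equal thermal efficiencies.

T_m ≈ 407 K

T_H = 278 °C → 278 + 273.15 = 551.15 K.
Equal efficiencies require 1 − T_m/T_H = 1 − T_C/T_m, i.e. T_m/T_H = T_C/T_m, so T_m = √(T_H·T_C) = √(551.15 × 301.00) = 407 K.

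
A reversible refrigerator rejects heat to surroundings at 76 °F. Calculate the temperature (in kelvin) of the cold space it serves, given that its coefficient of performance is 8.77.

T_C ≈ 267 K

T_H = 76 °F → (76 − 32) × 5/9 = 24.44 °C = 297.59 K.
COP_R = T_C/(T_H − T_C) ⇒ T_C = T_H·COP_R/(1 + COP_R) = 297.59 × 8.77/(1 + 8.77) = 267 K.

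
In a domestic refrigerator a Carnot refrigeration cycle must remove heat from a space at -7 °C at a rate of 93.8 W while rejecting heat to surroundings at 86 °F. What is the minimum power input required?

Ẇ_in ≈ 13.0 W

T_H = 86 °F → (86 − 32) × 5/9 = 30.00 °C = 303.15 K.
T_C = -7 °C → -7 + 273.15 = 266.15 K.
For a reversible refrigerator, COP_R = T_C/(T_H − T_C) = 266.15/37.00 = 7.1932.
W = Q_C/COP_R = 93.8/7.1932 = 13.0 W.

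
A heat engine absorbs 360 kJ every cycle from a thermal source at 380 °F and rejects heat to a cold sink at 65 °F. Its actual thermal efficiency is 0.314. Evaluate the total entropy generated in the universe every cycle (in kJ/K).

ΔS_univ ≈ 0.07552 kJ/K

T_H = 380 °F → (380 − 32) × 5/9 = 193.33 °C = 466.48 K.
T_C = 65 °F → (65 − 32) × 5/9 = 18.33 °C = 291.48 K.
W = η·Q_H = 0.314 × 360 = 113.0 kJ, so Q_C = Q_H − W = 247.0 kJ.
Entropy balance on the reservoirs: −Q_H/T_H = -0.7717 kJ/K, +Q_C/T_C = 0.8473 kJ/K.
ΔS_univ = −Q_H/T_H + Q_C/T_C = 0.07552 kJ/K (> 0, since η = 0.314 < η_Carnot = 0.375).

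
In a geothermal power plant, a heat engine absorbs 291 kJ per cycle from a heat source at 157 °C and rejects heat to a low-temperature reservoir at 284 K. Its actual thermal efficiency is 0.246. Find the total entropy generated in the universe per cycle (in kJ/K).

ΔS_univ ≈ 0.0961 kJ/K

T_H = 157 °C → 157 + 273.15 = 430.15 K.
W = η·Q_H = 0.246 × 291 = 71.59 kJ, so Q_C = Q_H − W = 219.4 kJ.
Reservoir entropy changes: ΔS_H = −Q_H/T_H = −291/430.15 = -0.6765 kJ/K and ΔS_C = +Q_C/T_C = 219.4/284.00 = 0.7726 kJ/K.
ΔS_univ = −Q_H/T_H + Q_C/T_C = 0.0961 kJ/K (> 0, since η = 0.246 < η_Carnot = 0.340).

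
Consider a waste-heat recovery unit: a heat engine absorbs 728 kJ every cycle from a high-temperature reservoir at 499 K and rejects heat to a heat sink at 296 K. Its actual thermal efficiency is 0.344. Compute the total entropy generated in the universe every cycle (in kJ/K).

W = η·Q_H = 0.344 × 728 = 250.4 kJ, so Q_C = Q_H − W = 477.6 kJ.
Reservoir entropy changes: ΔS_H = −Q_H/T_H = −728/499.00 = -1.459 kJ/K and ΔS_C = +Q_C/T_C = 477.6/296.00 = 1.613 kJ/K.
ΔS_univ = −Q_H/T_H + Q_C/T_C = 0.154 kJ/K (> 0, since η = 0.344 < η_Carnot = 0.407).

ΔS_univ ≈ 0.154 kJ/K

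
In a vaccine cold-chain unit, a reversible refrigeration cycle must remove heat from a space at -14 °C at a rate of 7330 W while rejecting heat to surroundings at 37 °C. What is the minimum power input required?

T_H = 37 °C → 37 + 273.15 = 310.15 K.
T_C = -14 °C → -14 + 273.15 = 259.15 K.
For a reversible refrigerator, COP_R = T_C/(T_H − T_C) = 259.15/51.00 = 5.0814.
W = Q_C/COP_R = 7330/5.0814 = 1443 W.

Ẇ_in ≈ 1443 W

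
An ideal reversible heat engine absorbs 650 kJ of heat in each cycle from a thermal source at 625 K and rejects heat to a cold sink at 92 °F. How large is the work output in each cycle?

W ≈ 331.3 kJ

T_C = 92 °F → (92 − 32) × 5/9 = 33.33 °C = 306.48 K.
Carnot efficiency: η = 1 − T_C/T_H = 1 − 306.48/625.00 = 0.5096.
W = η·Q_H = 0.5096 × 650 = 331.3 kJ.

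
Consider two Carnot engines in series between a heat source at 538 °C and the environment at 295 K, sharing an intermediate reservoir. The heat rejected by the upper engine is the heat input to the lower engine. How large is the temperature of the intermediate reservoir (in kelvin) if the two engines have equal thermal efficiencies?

T_H = 538 °C → 538 + 273.15 = 811.15 K.
Equal efficiencies require 1 − T_m/T_H = 1 − T_C/T_m, i.e. T_m/T_H = T_C/T_m, so T_m = √(T_H·T_C) = √(811.15 × 295.00) = 489.2 K.

T_m ≈ 489.2 K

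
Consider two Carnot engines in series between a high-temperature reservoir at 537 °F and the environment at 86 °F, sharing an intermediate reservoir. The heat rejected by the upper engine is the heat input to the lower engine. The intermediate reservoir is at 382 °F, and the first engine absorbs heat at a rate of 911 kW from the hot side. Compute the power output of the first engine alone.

Ẇ₁ ≈ 142 kW

T_H = 537 °F → (537 − 32) × 5/9 = 280.56 °C = 553.71 K.
T_C = 86 °F → (86 − 32) × 5/9 = 30.00 °C = 303.15 K.
T_m = 382 °F → (382 − 32) × 5/9 = 194.44 °C = 467.59 K.
First-stage efficiency η₁ = 1 − T_m/T_H = 1 − 467.59/553.71 = 0.1555.
W₁ = η₁·Q_H = 0.1555 × 911 = 142 kW.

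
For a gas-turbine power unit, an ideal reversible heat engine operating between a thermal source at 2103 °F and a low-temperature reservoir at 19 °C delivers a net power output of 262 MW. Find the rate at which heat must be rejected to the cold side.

Q̇_C ≈ 67.6 MW

T_H = 2103 °F → (2103 − 32) × 5/9 = 1150.56 °C = 1423.71 K.
T_C = 19 °C → 19 + 273.15 = 292.15 K.
Carnot efficiency: η = 1 − T_C/T_H = 1 − 292.15/1423.71 = 0.7948.
Since Q_C/Q_H = T_C/T_H and Q_H = W/η, Q_C = W·T_C/(T_H − T_C) = 262 × 292.15/1131.56 = 67.6 MW.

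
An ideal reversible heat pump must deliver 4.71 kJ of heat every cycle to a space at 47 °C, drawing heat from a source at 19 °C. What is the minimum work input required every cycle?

W_in ≈ 0.412 kJ

T_H = 47 °C → 47 + 273.15 = 320.15 K.
T_C = 19 °C → 19 + 273.15 = 292.15 K.
COP_HP = T_H/(T_H − T_C) = 320.15/28.00 = 11.4339.
W = Q_H/COP_HP = 4.71/11.4339 = 0.412 kJ.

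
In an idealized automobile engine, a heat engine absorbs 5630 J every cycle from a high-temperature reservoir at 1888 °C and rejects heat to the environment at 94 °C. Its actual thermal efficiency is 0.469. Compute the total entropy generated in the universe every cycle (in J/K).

T_H = 1888 °C → 1888 + 273.15 = 2161.15 K.
T_C = 94 °C → 94 + 273.15 = 367.15 K.
W = η·Q_H = 0.469 × 5630 = 2640 J, so Q_C = Q_H − W = 2990 J.
The hot reservoir loses entropy Q_H/T_H = 5630/2161.15 = 2.605 J/K; the cold reservoir gains Q_C/T_C = 2990/367.15 = 8.143 J/K.
ΔS_univ = −Q_H/T_H + Q_C/T_C = 5.54 J/K (> 0, since η = 0.469 < η_Carnot = 0.830).

ΔS_univ ≈ 5.54 J/K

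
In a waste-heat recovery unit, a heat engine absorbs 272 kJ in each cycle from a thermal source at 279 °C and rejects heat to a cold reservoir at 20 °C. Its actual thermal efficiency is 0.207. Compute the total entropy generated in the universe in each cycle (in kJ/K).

T_H = 279 °C → 279 + 273.15 = 552.15 K.
T_C = 20 °C → 20 + 273.15 = 293.15 K.
W = η·Q_H = 0.207 × 272 = 56.30 kJ, so Q_C = Q_H − W = 215.7 kJ.
Reservoir entropy changes: ΔS_H = −Q_H/T_H = −272/552.15 = -0.4926 kJ/K and ΔS_C = +Q_C/T_C = 215.7/293.15 = 0.7358 kJ/K.
ΔS_univ = −Q_H/T_H + Q_C/T_C = 0.243 kJ/K (> 0, since η = 0.207 < η_Carnot = 0.469).

ΔS_univ ≈ 0.243 kJ/K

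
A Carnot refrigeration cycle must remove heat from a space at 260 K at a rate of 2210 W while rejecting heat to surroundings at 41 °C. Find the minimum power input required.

Ẇ_in ≈ 460.3 W

T_H = 41 °C → 41 + 273.15 = 314.15 K.
Carnot COP: COP_R = T_C/(T_H − T_C) = 260.00/54.15 = 4.8015.
W = Q_C/COP_R = 2210/4.8015 = 460.3 W.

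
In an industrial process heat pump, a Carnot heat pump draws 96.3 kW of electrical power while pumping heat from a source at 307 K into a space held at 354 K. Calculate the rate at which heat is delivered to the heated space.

Q̇_H ≈ 725 kW

The Carnot heat-pump COP is COP_HP = T_H/(T_H − T_C) = 354.00/47.00 = 7.5319.
Q_H = COP_HP · W = 7.5319 × 96.3 = 725 kW.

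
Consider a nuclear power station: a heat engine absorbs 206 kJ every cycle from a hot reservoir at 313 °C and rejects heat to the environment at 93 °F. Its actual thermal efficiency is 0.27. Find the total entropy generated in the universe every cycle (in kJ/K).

ΔS_univ ≈ 0.138 kJ/K

T_H = 313 °C → 313 + 273.15 = 586.15 K.
T_C = 93 °F → (93 − 32) × 5/9 = 33.89 °C = 307.04 K.
W = η·Q_H = 0.27 × 206 = 55.62 kJ, so Q_C = Q_H − W = 150.4 kJ.
Reservoir entropy changes: ΔS_H = −Q_H/T_H = −206/586.15 = -0.3514 kJ/K and ΔS_C = +Q_C/T_C = 150.4/307.04 = 0.4898 kJ/K.
ΔS_univ = −Q_H/T_H + Q_C/T_C = 0.138 kJ/K (> 0, since η = 0.27 < η_Carnot = 0.476).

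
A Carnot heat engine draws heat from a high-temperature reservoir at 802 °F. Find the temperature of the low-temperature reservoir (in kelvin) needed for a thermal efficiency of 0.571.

T_H = 802 °F → (802 − 32) × 5/9 = 427.78 °C = 700.93 K.
From η = 1 − T_C/T_H, T_C = T_H·(1 − η) = 700.93 × (1 − 0.571) = 301 K.

T_C ≈ 301 K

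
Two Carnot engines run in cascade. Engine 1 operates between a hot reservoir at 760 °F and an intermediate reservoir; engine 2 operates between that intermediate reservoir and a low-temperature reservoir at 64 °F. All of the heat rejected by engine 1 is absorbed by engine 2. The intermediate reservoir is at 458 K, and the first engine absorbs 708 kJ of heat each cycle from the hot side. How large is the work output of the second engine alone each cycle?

W₂ ≈ 175 kJ

T_H = 760 °F → (760 − 32) × 5/9 = 404.44 °C = 677.59 K.
T_C = 64 °F → (64 − 32) × 5/9 = 17.78 °C = 290.93 K.
Heat entering the second stage: Q_m = Q_H·(T_m/T_H) = 708 × 458.00/677.59 = 479 kJ.
Second-stage efficiency η₂ = 1 − T_C/T_m = 1 − 290.93/458.00 = 0.3648, so W₂ = η₂·Q_m = 175 kJ.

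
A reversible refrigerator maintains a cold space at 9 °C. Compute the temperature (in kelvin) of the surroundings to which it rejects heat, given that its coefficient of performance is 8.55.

T_H ≈ 315 K

T_C = 9 °C → 9 + 273.15 = 282.15 K.
COP_R = T_C/(T_H − T_C) ⇒ T_H = T_C·(1 + 1/COP_R) = 282.15 × (1 + 1/8.55) = 315 K.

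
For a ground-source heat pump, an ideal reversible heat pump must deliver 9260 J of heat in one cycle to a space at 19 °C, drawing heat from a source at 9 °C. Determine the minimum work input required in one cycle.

W_in ≈ 317.0 J

T_H = 19 °C → 19 + 273.15 = 292.15 K.
T_C = 9 °C → 9 + 273.15 = 282.15 K.
Reversible heating COP: COP_HP = T_H/(T_H − T_C) = 292.15/10.00 = 29.2150.
W = Q_H/COP_HP = 9260/29.2150 = 317.0 J.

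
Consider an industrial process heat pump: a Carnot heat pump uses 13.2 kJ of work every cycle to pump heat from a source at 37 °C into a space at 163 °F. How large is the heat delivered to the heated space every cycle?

Q_H ≈ 127.6 kJ

T_H = 163 °F → (163 − 32) × 5/9 = 72.78 °C = 345.93 K.
T_C = 37 °C → 37 + 273.15 = 310.15 K.
COP_HP = T_H/(T_H − T_C) = 345.93/35.78 = 9.6688.
Q_H = COP_HP · W = 9.6688 × 13.2 = 127.6 kJ.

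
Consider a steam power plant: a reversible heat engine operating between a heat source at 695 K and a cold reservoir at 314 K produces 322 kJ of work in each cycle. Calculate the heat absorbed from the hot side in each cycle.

Q_H ≈ 587 kJ

For a reversible engine, η = 1 − T_C/T_H = 1 − 314.00/695.00 = 0.5482.
Q_H = W/η = 322/0.5482 = 587 kJ.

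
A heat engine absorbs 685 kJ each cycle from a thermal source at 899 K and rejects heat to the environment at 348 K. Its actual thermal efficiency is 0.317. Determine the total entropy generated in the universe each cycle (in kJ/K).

ΔS_univ ≈ 0.582 kJ/K

W = η·Q_H = 0.317 × 685 = 217.1 kJ, so Q_C = Q_H − W = 467.9 kJ.
The hot reservoir loses entropy Q_H/T_H = 685/899.00 = 0.7620 kJ/K; the cold reservoir gains Q_C/T_C = 467.9/348.00 = 1.344 kJ/K.
ΔS_univ = −Q_H/T_H + Q_C/T_C = 0.582 kJ/K (> 0, since η = 0.317 < η_Carnot = 0.613).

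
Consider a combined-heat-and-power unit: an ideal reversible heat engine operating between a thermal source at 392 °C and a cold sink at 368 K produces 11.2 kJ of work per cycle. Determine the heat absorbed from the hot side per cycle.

T_H = 392 °C → 392 + 273.15 = 665.15 K.
For a reversible engine, η = 1 − T_C/T_H = 1 − 368.00/665.15 = 0.4467.
Q_H = W/η = 11.2/0.4467 = 25.1 kJ.

Q_H ≈ 25.1 kJ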